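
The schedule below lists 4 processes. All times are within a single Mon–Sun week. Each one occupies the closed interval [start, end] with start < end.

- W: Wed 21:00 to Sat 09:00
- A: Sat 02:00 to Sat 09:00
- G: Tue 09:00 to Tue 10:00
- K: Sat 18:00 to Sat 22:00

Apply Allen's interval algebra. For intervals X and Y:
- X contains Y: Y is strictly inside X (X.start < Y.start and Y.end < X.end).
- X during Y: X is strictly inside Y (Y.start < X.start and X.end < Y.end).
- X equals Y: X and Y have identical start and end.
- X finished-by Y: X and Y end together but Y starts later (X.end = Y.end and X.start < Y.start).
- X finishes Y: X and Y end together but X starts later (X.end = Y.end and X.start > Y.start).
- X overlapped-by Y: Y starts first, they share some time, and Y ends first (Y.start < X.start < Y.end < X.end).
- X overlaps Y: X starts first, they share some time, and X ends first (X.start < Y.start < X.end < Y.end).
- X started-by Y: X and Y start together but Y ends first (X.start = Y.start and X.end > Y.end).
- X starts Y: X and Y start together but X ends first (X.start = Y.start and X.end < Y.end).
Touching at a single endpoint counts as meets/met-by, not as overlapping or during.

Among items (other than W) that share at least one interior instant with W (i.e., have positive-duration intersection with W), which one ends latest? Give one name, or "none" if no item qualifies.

Target W = [Wed 21:00, Sat 09:00].
A [Sat 02:00, Sat 09:00] → finishes → candidate.
G [Tue 09:00, Tue 10:00] → before → excluded.
K [Sat 18:00, Sat 22:00] → after → excluded.
Among candidates, latest end is Sat 09:00 → A.

A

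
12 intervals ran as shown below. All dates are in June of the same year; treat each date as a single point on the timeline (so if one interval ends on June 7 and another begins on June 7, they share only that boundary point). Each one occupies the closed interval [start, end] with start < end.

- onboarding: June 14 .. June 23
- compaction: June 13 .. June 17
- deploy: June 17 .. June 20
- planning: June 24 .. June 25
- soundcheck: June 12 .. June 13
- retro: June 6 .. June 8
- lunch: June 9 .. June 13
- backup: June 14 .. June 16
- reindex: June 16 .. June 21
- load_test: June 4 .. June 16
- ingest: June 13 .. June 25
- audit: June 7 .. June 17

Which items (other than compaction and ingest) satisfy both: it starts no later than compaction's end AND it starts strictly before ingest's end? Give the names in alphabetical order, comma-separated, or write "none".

audit, backup, deploy, load_test, lunch, onboarding, reindex, retro, soundcheck

Conditions: its start is no later than compaction's end (X.start <= June 17) AND its start is strictly before ingest's end (X.start < June 25).
audit: start June 7 <= June 17? ✓; start June 7 < June 25? ✓ → yes.
backup: start June 14 <= June 17? ✓; start June 14 < June 25? ✓ → yes.
deploy: start June 17 <= June 17? ✓; start June 17 < June 25? ✓ → yes.
load_test: start June 4 <= June 17? ✓; start June 4 < June 25? ✓ → yes.
lunch: start June 9 <= June 17? ✓; start June 9 < June 25? ✓ → yes.
onboarding: start June 14 <= June 17? ✓; start June 14 < June 25? ✓ → yes.
planning: start June 24 <= June 17? ✗; start June 24 < June 25? ✓ → no.
reindex: start June 16 <= June 17? ✓; start June 16 < June 25? ✓ → yes.
retro: start June 6 <= June 17? ✓; start June 6 < June 25? ✓ → yes.
soundcheck: start June 12 <= June 17? ✓; start June 12 < June 25? ✓ → yes.
Result: audit, backup, deploy, load_test, lunch, onboarding, reindex, retro, soundcheck.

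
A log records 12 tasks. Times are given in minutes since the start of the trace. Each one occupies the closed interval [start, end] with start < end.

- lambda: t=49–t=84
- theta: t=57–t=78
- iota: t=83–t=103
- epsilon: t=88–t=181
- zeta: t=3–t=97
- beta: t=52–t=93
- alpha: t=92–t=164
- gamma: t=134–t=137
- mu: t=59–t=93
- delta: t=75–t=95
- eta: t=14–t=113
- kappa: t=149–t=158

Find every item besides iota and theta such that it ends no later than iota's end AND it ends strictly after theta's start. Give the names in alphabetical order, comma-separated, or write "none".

Conditions: its end is no later than iota's end (X.end <= t=103) AND its end is strictly after theta's start (X.end > t=57).
alpha: end t=164 <= t=103? ✗; end t=164 > t=57? ✓ → no.
beta: end t=93 <= t=103? ✓; end t=93 > t=57? ✓ → yes.
delta: end t=95 <= t=103? ✓; end t=95 > t=57? ✓ → yes.
epsilon: end t=181 <= t=103? ✗; end t=181 > t=57? ✓ → no.
eta: end t=113 <= t=103? ✗; end t=113 > t=57? ✓ → no.
gamma: end t=137 <= t=103? ✗; end t=137 > t=57? ✓ → no.
kappa: end t=158 <= t=103? ✗; end t=158 > t=57? ✓ → no.
lambda: end t=84 <= t=103? ✓; end t=84 > t=57? ✓ → yes.
mu: end t=93 <= t=103? ✓; end t=93 > t=57? ✓ → yes.
zeta: end t=97 <= t=103? ✓; end t=97 > t=57? ✓ → yes.
Result: beta, delta, lambda, mu, zeta.

beta, delta, lambda, mu, zeta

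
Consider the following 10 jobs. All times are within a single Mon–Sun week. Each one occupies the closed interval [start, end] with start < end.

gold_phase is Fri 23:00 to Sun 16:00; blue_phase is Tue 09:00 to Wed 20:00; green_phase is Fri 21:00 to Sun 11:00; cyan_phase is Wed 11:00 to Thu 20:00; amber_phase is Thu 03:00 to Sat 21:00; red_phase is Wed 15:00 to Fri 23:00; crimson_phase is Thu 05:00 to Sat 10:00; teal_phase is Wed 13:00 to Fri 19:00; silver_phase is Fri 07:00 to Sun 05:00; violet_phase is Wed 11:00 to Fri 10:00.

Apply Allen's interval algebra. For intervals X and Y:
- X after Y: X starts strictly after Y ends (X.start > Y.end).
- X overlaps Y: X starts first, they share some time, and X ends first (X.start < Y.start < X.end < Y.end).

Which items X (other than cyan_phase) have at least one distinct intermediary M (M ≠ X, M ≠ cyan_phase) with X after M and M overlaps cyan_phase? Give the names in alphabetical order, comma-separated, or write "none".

amber_phase, crimson_phase, gold_phase, green_phase, silver_phase

Target cyan_phase = [Wed 11:00, Thu 20:00].
Intermediaries M with M overlaps cyan_phase: blue_phase.
Via blue_phase — items with X after blue_phase: amber_phase, crimson_phase, gold_phase, green_phase, silver_phase.
Union: amber_phase, crimson_phase, gold_phase, green_phase, silver_phase.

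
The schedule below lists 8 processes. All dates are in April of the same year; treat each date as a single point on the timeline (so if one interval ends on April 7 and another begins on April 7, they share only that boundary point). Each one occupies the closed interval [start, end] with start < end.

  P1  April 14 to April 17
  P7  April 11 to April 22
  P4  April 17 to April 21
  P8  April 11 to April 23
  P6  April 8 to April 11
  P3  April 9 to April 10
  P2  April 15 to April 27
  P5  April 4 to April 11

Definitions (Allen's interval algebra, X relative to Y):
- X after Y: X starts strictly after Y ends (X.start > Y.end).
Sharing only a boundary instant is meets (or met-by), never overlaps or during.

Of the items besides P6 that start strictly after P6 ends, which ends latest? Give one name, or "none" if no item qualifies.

Target P6 = [April 8, April 11].
P1 [April 14, April 17] → after → candidate.
P2 [April 15, April 27] → after → candidate.
P3 [April 9, April 10] → during → excluded.
P4 [April 17, April 21] → after → candidate.
P5 [April 4, April 11] → finished-by → excluded.
P7 [April 11, April 22] → met-by → excluded.
P8 [April 11, April 23] → met-by → excluded.
Among candidates, latest end is April 27 → P2.

P2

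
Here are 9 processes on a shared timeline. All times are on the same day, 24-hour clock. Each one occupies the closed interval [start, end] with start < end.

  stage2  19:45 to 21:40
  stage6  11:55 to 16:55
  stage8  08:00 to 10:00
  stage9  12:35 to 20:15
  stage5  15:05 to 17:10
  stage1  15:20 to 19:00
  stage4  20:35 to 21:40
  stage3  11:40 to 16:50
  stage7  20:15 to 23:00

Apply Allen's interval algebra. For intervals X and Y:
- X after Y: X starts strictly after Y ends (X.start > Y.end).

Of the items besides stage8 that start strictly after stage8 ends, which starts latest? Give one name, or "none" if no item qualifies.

stage4

Target stage8 = [08:00, 10:00].
stage1 [15:20, 19:00] → after → candidate.
stage2 [19:45, 21:40] → after → candidate.
stage3 [11:40, 16:50] → after → candidate.
stage4 [20:35, 21:40] → after → candidate.
stage5 [15:05, 17:10] → after → candidate.
stage6 [11:55, 16:55] → after → candidate.
stage7 [20:15, 23:00] → after → candidate.
stage9 [12:35, 20:15] → after → candidate.
Among candidates, latest start is 20:35 → stage4.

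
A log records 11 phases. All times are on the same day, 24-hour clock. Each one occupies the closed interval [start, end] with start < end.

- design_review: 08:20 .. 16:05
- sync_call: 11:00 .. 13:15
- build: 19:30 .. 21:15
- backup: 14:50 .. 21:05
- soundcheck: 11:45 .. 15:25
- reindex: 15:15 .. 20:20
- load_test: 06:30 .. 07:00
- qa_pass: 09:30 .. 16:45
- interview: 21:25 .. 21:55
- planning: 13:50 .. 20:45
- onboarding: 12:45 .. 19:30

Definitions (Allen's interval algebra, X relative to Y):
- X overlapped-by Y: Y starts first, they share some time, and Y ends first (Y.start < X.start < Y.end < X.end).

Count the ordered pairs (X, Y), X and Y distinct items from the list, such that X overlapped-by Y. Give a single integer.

22

Checking all 110 ordered pairs for relation 'overlapped-by'; matching pairs in alphabetical order:
(backup, design_review): backup overlapped-by design_review ✓
(backup, onboarding): backup overlapped-by onboarding ✓
(backup, planning): backup overlapped-by planning ✓
(backup, qa_pass): backup overlapped-by qa_pass ✓
(backup, soundcheck): backup overlapped-by soundcheck ✓
(build, backup): build overlapped-by backup ✓
(build, planning): build overlapped-by planning ✓
(build, reindex): build overlapped-by reindex ✓
(onboarding, design_review): onboarding overlapped-by design_review ✓
(onboarding, qa_pass): onboarding overlapped-by qa_pass ✓
(onboarding, soundcheck): onboarding overlapped-by soundcheck ✓
(onboarding, sync_call): onboarding overlapped-by sync_call ✓
(planning, design_review): planning overlapped-by design_review ✓
(planning, onboarding): planning overlapped-by onboarding ✓
(planning, qa_pass): planning overlapped-by qa_pass ✓
(planning, soundcheck): planning overlapped-by soundcheck ✓
(qa_pass, design_review): qa_pass overlapped-by design_review ✓
(reindex, design_review): reindex overlapped-by design_review ✓
(reindex, onboarding): reindex overlapped-by onboarding ✓
(reindex, qa_pass): reindex overlapped-by qa_pass ✓
(reindex, soundcheck): reindex overlapped-by soundcheck ✓
(soundcheck, sync_call): soundcheck overlapped-by sync_call ✓
Count: 22.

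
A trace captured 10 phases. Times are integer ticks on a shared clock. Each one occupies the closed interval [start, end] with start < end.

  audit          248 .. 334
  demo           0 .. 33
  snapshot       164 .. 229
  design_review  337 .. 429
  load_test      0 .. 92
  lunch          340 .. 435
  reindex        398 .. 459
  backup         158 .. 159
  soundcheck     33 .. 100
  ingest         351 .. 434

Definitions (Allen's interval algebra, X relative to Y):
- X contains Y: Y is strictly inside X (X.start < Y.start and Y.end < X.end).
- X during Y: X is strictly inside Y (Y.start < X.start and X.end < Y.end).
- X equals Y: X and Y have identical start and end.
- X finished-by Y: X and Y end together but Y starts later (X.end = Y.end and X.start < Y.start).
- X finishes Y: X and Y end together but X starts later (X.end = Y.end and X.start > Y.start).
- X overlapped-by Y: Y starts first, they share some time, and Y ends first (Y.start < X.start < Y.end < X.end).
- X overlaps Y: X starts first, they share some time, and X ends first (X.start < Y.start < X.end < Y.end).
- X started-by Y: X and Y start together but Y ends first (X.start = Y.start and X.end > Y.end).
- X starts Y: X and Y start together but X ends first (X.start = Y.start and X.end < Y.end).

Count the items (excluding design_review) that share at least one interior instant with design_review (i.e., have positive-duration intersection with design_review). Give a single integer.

Target design_review = [337, 429].
audit [248, 334] → before → no.
backup [158, 159] → before → no.
demo [0, 33] → before → no.
ingest [351, 434] → overlapped-by → counts.
load_test [0, 92] → before → no.
lunch [340, 435] → overlapped-by → counts.
reindex [398, 459] → overlapped-by → counts.
snapshot [164, 229] → before → no.
soundcheck [33, 100] → before → no.
Total: 3.

3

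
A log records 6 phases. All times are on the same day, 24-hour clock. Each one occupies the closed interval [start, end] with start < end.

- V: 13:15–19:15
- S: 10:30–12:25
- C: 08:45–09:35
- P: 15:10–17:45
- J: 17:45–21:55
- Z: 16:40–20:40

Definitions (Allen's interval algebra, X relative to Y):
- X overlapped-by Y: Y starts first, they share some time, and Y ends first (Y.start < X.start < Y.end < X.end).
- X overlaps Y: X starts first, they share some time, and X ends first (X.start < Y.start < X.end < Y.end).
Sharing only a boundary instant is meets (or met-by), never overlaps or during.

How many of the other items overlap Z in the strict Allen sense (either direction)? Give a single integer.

Target Z = [16:40, 20:40].
C [08:45, 09:35] → before → no.
J [17:45, 21:55] → overlapped-by → counts.
P [15:10, 17:45] → overlaps → counts.
S [10:30, 12:25] → before → no.
V [13:15, 19:15] → overlaps → counts.
Total: 3.

3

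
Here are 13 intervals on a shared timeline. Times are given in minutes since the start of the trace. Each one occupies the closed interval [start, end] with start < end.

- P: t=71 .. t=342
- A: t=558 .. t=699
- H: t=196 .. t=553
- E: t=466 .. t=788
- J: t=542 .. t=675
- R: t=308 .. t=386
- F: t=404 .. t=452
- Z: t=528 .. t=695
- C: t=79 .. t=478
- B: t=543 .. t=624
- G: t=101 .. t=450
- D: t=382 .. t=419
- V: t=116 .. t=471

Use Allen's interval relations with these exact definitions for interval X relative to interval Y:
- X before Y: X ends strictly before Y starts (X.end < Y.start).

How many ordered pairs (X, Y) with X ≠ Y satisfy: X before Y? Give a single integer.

Checking all 156 ordered pairs for relation 'before'; matching pairs in alphabetical order:
(C, A): C before A ✓
(C, B): C before B ✓
(C, J): C before J ✓
(C, Z): C before Z ✓
(D, A): D before A ✓
(D, B): D before B ✓
(D, E): D before E ✓
(D, J): D before J ✓
(D, Z): D before Z ✓
(F, A): F before A ✓
(F, B): F before B ✓
(F, E): F before E ✓
(F, J): F before J ✓
(F, Z): F before Z ✓
(G, A): G before A ✓
(G, B): G before B ✓
(G, E): G before E ✓
(G, J): G before J ✓
(G, Z): G before Z ✓
(H, A): H before A ✓
(P, A): P before A ✓
(P, B): P before B ✓
(P, D): P before D ✓
(P, E): P before E ✓
... plus 13 further pairs not listed.
Count: 37.

37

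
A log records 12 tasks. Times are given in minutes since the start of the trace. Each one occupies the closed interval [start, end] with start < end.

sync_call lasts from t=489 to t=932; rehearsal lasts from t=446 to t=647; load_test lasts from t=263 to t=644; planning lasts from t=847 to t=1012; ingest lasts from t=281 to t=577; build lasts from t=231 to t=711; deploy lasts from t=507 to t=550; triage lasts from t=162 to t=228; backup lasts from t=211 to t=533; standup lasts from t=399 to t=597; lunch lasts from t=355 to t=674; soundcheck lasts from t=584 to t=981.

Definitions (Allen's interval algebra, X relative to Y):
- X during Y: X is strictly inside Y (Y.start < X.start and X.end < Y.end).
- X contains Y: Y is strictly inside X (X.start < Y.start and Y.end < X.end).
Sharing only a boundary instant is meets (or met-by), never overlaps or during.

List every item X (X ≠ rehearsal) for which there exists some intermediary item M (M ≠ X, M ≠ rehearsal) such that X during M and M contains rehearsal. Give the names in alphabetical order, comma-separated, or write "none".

Target rehearsal = [t=446, t=647].
Intermediaries M with M contains rehearsal: build, lunch.
Via build — items with X during build: deploy, ingest, load_test, lunch, standup.
Via lunch — items with X during lunch: deploy, standup.
Union: deploy, ingest, load_test, lunch, standup.

deploy, ingest, load_test, lunch, standup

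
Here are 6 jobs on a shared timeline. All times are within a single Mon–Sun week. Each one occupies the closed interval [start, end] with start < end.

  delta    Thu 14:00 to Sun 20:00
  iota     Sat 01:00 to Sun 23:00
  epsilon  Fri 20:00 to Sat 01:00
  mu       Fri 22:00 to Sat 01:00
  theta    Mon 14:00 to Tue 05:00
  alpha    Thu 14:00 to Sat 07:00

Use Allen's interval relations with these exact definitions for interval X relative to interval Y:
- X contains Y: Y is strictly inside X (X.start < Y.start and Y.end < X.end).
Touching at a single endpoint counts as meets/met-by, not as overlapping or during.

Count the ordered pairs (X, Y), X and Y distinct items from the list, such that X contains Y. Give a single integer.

Checking all 30 ordered pairs for relation 'contains'; matching pairs in alphabetical order:
(alpha, epsilon): alpha contains epsilon ✓
(alpha, mu): alpha contains mu ✓
(delta, epsilon): delta contains epsilon ✓
(delta, mu): delta contains mu ✓
Count: 4.

4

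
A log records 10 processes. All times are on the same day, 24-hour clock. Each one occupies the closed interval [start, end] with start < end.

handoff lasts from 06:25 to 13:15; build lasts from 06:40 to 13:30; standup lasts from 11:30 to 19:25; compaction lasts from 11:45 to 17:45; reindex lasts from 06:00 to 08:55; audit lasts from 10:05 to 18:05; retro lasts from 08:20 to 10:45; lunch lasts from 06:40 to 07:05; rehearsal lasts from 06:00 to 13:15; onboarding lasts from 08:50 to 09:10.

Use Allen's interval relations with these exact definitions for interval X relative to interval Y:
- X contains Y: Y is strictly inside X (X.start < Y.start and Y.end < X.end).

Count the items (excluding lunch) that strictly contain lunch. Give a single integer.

Target lunch = [06:40, 07:05].
audit [10:05, 18:05] → after → no.
build [06:40, 13:30] → started-by → no.
compaction [11:45, 17:45] → after → no.
handoff [06:25, 13:15] → contains → counts.
onboarding [08:50, 09:10] → after → no.
rehearsal [06:00, 13:15] → contains → counts.
reindex [06:00, 08:55] → contains → counts.
retro [08:20, 10:45] → after → no.
standup [11:30, 19:25] → after → no.
Total: 3.

3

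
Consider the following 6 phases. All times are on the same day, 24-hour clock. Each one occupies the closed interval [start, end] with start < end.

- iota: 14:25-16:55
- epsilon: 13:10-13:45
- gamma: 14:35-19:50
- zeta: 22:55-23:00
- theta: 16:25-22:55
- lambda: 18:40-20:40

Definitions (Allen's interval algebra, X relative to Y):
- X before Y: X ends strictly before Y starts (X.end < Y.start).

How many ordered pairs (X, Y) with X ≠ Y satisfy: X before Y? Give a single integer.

Checking all 30 ordered pairs for relation 'before'; matching pairs in alphabetical order:
(epsilon, gamma): epsilon before gamma ✓
(epsilon, iota): epsilon before iota ✓
(epsilon, lambda): epsilon before lambda ✓
(epsilon, theta): epsilon before theta ✓
(epsilon, zeta): epsilon before zeta ✓
(gamma, zeta): gamma before zeta ✓
(iota, lambda): iota before lambda ✓
(iota, zeta): iota before zeta ✓
(lambda, zeta): lambda before zeta ✓
Count: 9.

9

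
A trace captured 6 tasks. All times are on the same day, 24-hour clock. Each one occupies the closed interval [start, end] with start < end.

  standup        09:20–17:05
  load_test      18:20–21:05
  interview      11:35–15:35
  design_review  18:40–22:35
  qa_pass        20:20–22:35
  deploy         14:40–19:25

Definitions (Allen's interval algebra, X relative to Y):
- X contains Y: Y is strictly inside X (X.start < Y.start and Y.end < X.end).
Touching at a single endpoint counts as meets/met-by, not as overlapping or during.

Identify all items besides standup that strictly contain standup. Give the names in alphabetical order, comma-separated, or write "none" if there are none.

Target standup = [09:20, 17:05].
deploy [14:40, 19:25] → overlapped-by → no.
design_review [18:40, 22:35] → after → no.
interview [11:35, 15:35] → during → no.
load_test [18:20, 21:05] → after → no.
qa_pass [20:20, 22:35] → after → no.
Result: none.

none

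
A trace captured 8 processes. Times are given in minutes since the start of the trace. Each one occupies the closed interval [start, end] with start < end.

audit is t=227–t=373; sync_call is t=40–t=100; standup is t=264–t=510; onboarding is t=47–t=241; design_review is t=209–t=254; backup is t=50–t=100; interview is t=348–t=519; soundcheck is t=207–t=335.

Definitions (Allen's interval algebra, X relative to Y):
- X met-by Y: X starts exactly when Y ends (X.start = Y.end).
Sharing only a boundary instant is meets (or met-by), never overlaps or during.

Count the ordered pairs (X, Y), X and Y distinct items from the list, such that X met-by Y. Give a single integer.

Checking all 56 ordered pairs for relation 'met-by'; matching pairs in alphabetical order:
No pair satisfies it.
Count: 0.

0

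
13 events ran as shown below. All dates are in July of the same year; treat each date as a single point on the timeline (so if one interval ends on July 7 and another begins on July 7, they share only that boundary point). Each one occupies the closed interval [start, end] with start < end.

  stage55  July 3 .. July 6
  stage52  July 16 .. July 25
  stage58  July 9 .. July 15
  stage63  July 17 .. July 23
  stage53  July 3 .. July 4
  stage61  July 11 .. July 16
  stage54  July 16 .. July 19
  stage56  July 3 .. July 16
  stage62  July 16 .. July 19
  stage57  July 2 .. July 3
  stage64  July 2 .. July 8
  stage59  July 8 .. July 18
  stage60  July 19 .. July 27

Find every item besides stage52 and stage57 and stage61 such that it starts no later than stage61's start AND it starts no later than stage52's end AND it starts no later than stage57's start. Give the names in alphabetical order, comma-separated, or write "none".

Conditions: its start is no later than stage61's start (X.start <= July 11) AND its start is no later than stage52's end (X.start <= July 25) AND its start is no later than stage57's start (X.start <= July 2).
stage53: start July 3 <= July 11? ✓; start July 3 <= July 25? ✓; start July 3 <= July 2? ✗ → no.
stage54: start July 16 <= July 11? ✗; start July 16 <= July 25? ✓; start July 16 <= July 2? ✗ → no.
stage55: start July 3 <= July 11? ✓; start July 3 <= July 25? ✓; start July 3 <= July 2? ✗ → no.
stage56: start July 3 <= July 11? ✓; start July 3 <= July 25? ✓; start July 3 <= July 2? ✗ → no.
stage58: start July 9 <= July 11? ✓; start July 9 <= July 25? ✓; start July 9 <= July 2? ✗ → no.
stage59: start July 8 <= July 11? ✓; start July 8 <= July 25? ✓; start July 8 <= July 2? ✗ → no.
stage60: start July 19 <= July 11? ✗; start July 19 <= July 25? ✓; start July 19 <= July 2? ✗ → no.
stage62: start July 16 <= July 11? ✗; start July 16 <= July 25? ✓; start July 16 <= July 2? ✗ → no.
stage63: start July 17 <= July 11? ✗; start July 17 <= July 25? ✓; start July 17 <= July 2? ✗ → no.
stage64: start July 2 <= July 11? ✓; start July 2 <= July 25? ✓; start July 2 <= July 2? ✓ → yes.
Result: stage64.

stage64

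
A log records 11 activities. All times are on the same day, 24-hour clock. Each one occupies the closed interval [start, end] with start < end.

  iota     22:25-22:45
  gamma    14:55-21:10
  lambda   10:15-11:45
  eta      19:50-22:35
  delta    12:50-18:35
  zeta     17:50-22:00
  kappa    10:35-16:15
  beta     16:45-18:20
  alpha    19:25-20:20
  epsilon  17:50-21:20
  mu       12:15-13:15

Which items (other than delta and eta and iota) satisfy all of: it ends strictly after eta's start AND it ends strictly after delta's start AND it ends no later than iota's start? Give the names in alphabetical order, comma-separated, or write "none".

Conditions: its end is strictly after eta's start (X.end > 19:50) AND its end is strictly after delta's start (X.end > 12:50) AND its end is no later than iota's start (X.end <= 22:25).
alpha: end 20:20 > 19:50? ✓; end 20:20 > 12:50? ✓; end 20:20 <= 22:25? ✓ → yes.
beta: end 18:20 > 19:50? ✗; end 18:20 > 12:50? ✓; end 18:20 <= 22:25? ✓ → no.
epsilon: end 21:20 > 19:50? ✓; end 21:20 > 12:50? ✓; end 21:20 <= 22:25? ✓ → yes.
gamma: end 21:10 > 19:50? ✓; end 21:10 > 12:50? ✓; end 21:10 <= 22:25? ✓ → yes.
kappa: end 16:15 > 19:50? ✗; end 16:15 > 12:50? ✓; end 16:15 <= 22:25? ✓ → no.
lambda: end 11:45 > 19:50? ✗; end 11:45 > 12:50? ✗; end 11:45 <= 22:25? ✓ → no.
mu: end 13:15 > 19:50? ✗; end 13:15 > 12:50? ✓; end 13:15 <= 22:25? ✓ → no.
zeta: end 22:00 > 19:50? ✓; end 22:00 > 12:50? ✓; end 22:00 <= 22:25? ✓ → yes.
Result: alpha, epsilon, gamma, zeta.

alpha, epsilon, gamma, zeta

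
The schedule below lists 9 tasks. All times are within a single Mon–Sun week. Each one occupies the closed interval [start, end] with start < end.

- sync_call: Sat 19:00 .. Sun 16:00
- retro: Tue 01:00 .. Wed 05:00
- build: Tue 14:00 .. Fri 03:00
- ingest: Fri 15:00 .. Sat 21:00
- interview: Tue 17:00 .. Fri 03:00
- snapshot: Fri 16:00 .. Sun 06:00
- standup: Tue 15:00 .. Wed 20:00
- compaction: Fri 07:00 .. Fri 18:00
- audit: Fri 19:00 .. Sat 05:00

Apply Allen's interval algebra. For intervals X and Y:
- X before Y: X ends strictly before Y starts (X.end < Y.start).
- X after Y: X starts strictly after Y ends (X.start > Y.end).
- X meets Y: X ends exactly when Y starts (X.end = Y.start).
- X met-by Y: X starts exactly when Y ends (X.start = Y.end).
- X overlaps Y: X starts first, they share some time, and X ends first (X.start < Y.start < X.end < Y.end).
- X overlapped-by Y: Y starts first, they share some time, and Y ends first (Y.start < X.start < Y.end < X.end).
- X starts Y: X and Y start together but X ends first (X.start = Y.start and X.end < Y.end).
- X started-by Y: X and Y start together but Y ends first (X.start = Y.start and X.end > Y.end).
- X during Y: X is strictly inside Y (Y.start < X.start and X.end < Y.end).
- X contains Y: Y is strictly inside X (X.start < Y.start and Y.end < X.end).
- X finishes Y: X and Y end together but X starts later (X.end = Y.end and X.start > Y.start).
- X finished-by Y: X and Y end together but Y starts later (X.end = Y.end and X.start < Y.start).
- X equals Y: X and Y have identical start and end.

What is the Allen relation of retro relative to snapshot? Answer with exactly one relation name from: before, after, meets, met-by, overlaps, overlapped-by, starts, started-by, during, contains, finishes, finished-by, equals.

before

retro = [Tue 01:00, Wed 05:00]; snapshot = [Fri 16:00, Sun 06:00].
Compare endpoints: retro.start < snapshot.start, retro.start < snapshot.end, retro.end < snapshot.start, retro.end < snapshot.end.
That pattern is 'before'.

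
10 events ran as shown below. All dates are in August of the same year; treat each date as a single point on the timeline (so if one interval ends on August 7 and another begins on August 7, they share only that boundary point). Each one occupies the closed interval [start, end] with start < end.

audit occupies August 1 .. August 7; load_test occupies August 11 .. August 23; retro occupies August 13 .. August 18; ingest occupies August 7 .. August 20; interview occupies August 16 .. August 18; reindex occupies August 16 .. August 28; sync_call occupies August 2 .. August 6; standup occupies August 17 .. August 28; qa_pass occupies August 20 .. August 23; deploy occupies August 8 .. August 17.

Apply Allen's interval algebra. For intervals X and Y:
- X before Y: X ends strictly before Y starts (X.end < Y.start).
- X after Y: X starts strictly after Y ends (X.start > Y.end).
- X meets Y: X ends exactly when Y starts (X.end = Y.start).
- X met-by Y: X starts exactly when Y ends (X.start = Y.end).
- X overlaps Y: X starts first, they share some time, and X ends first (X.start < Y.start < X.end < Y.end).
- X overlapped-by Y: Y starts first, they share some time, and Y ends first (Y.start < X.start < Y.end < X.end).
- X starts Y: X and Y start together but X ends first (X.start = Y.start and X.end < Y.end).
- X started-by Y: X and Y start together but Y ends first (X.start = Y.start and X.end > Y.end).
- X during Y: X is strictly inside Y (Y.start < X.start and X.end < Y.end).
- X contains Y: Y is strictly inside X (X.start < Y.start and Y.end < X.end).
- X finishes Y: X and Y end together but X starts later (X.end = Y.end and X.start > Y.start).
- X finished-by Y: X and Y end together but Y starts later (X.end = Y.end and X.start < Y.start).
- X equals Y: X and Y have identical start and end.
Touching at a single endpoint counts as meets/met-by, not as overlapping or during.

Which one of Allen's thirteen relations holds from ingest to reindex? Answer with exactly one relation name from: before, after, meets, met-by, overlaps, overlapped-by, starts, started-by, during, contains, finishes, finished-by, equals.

ingest = [August 7, August 20]; reindex = [August 16, August 28].
Compare endpoints: ingest.start < reindex.start, ingest.start < reindex.end, ingest.end > reindex.start, ingest.end < reindex.end.
That pattern is 'overlaps'.

overlaps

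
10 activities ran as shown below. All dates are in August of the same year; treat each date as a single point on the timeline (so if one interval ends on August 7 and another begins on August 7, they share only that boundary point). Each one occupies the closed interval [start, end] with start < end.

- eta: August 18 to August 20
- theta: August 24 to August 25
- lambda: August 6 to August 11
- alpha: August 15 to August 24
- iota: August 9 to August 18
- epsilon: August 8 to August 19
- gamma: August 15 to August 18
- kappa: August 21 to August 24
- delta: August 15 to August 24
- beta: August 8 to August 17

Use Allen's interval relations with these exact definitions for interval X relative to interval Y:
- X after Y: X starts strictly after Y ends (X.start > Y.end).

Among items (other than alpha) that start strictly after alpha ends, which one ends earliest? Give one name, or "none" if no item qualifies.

Target alpha = [August 15, August 24].
beta [August 8, August 17] → overlaps → excluded.
delta [August 15, August 24] → equals → excluded.
epsilon [August 8, August 19] → overlaps → excluded.
eta [August 18, August 20] → during → excluded.
gamma [August 15, August 18] → starts → excluded.
iota [August 9, August 18] → overlaps → excluded.
kappa [August 21, August 24] → finishes → excluded.
lambda [August 6, August 11] → before → excluded.
theta [August 24, August 25] → met-by → excluded.
No candidates → none.

none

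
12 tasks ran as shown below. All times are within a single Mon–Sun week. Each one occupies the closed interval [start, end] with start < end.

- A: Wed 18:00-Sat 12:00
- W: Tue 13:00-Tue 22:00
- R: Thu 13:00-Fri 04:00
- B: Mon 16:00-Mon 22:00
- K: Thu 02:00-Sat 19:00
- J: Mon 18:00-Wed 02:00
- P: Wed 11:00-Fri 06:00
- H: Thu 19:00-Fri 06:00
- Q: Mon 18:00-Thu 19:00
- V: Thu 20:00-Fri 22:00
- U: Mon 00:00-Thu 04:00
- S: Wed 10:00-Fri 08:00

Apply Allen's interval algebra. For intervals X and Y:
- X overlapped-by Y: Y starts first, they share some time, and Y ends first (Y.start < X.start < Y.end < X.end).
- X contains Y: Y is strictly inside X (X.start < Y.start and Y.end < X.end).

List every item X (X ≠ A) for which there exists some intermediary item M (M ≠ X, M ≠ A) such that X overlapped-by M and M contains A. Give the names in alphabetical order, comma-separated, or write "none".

Target A = [Wed 18:00, Sat 12:00].
Intermediaries M with M contains A: none.
Union: none.

none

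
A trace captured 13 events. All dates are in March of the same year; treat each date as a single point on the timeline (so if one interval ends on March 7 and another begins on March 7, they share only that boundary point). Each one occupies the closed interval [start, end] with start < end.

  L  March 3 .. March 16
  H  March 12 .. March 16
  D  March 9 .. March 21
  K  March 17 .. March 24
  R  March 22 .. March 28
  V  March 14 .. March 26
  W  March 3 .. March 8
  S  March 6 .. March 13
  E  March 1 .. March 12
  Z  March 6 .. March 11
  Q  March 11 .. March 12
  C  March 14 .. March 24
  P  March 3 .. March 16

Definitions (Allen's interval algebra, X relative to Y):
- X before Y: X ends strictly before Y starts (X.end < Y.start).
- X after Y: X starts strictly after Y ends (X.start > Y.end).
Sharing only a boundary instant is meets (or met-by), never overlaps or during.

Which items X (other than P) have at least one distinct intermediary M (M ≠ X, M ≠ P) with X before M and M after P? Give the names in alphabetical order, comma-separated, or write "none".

Target P = [March 3, March 16].
Intermediaries M with M after P: K, R.
Via K — items with X before K: E, H, L, Q, S, W, Z.
Via R — items with X before R: D, E, H, L, Q, S, W, Z.
Union: D, E, H, L, Q, S, W, Z.

D, E, H, L, Q, S, W, Z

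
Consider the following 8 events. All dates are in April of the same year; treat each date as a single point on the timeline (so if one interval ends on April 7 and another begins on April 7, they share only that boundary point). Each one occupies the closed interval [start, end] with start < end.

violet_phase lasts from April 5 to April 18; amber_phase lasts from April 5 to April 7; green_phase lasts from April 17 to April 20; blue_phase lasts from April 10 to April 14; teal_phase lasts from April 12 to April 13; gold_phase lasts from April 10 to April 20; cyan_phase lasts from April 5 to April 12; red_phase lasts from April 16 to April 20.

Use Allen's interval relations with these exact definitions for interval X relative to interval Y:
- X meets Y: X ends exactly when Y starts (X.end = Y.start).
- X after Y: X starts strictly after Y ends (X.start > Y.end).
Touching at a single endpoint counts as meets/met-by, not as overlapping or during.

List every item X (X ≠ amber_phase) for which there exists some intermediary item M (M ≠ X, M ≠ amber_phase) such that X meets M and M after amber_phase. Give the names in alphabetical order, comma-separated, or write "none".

Target amber_phase = [April 5, April 7].
Intermediaries M with M after amber_phase: blue_phase, gold_phase, green_phase, red_phase, teal_phase.
Via blue_phase — items with X meets blue_phase: none.
Via gold_phase — items with X meets gold_phase: none.
Via green_phase — items with X meets green_phase: none.
Via red_phase — items with X meets red_phase: none.
Via teal_phase — items with X meets teal_phase: cyan_phase.
Union: cyan_phase.

cyan_phase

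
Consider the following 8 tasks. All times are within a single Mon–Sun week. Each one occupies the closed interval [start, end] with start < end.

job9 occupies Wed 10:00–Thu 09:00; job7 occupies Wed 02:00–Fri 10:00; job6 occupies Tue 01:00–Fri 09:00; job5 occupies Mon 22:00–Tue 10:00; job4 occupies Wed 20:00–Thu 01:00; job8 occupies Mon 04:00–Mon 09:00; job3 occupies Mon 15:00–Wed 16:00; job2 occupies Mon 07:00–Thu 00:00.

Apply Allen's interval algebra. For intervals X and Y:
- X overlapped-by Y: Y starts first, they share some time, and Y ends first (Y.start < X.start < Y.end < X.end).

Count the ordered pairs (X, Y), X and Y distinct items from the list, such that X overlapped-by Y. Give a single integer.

10

Checking all 56 ordered pairs for relation 'overlapped-by'; matching pairs in alphabetical order:
(job2, job8): job2 overlapped-by job8 ✓
(job4, job2): job4 overlapped-by job2 ✓
(job6, job2): job6 overlapped-by job2 ✓
(job6, job3): job6 overlapped-by job3 ✓
(job6, job5): job6 overlapped-by job5 ✓
(job7, job2): job7 overlapped-by job2 ✓
(job7, job3): job7 overlapped-by job3 ✓
(job7, job6): job7 overlapped-by job6 ✓
(job9, job2): job9 overlapped-by job2 ✓
(job9, job3): job9 overlapped-by job3 ✓
Count: 10.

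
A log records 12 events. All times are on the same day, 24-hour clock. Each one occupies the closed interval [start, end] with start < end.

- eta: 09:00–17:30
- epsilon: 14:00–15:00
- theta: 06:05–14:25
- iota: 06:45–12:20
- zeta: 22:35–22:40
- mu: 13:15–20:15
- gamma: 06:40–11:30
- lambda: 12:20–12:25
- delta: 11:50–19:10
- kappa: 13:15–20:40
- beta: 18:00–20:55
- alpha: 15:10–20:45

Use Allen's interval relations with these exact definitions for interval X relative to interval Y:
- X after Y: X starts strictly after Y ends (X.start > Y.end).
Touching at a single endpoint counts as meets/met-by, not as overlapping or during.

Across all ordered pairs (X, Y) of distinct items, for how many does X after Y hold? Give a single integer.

33

Checking all 132 ordered pairs for relation 'after'; matching pairs in alphabetical order:
(alpha, epsilon): alpha after epsilon ✓
(alpha, gamma): alpha after gamma ✓
(alpha, iota): alpha after iota ✓
(alpha, lambda): alpha after lambda ✓
(alpha, theta): alpha after theta ✓
(beta, epsilon): beta after epsilon ✓
(beta, eta): beta after eta ✓
(beta, gamma): beta after gamma ✓
(beta, iota): beta after iota ✓
(beta, lambda): beta after lambda ✓
(beta, theta): beta after theta ✓
(delta, gamma): delta after gamma ✓
(epsilon, gamma): epsilon after gamma ✓
(epsilon, iota): epsilon after iota ✓
(epsilon, lambda): epsilon after lambda ✓
(kappa, gamma): kappa after gamma ✓
(kappa, iota): kappa after iota ✓
(kappa, lambda): kappa after lambda ✓
(lambda, gamma): lambda after gamma ✓
(mu, gamma): mu after gamma ✓
(mu, iota): mu after iota ✓
(mu, lambda): mu after lambda ✓
(zeta, alpha): zeta after alpha ✓
(zeta, beta): zeta after beta ✓
... plus 9 further pairs not listed.
Count: 33.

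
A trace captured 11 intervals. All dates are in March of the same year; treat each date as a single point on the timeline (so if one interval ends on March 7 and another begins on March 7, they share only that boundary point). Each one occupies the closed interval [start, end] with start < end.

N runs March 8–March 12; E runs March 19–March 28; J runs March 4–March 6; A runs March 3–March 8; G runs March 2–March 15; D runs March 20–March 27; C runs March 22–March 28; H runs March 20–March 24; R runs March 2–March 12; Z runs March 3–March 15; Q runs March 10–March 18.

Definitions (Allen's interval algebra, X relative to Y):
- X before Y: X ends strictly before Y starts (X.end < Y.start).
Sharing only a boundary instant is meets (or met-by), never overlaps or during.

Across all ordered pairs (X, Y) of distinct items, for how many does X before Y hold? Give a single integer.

31

Checking all 110 ordered pairs for relation 'before'; matching pairs in alphabetical order:
(A, C): A before C ✓
(A, D): A before D ✓
(A, E): A before E ✓
(A, H): A before H ✓
(A, Q): A before Q ✓
(G, C): G before C ✓
(G, D): G before D ✓
(G, E): G before E ✓
(G, H): G before H ✓
(J, C): J before C ✓
(J, D): J before D ✓
(J, E): J before E ✓
(J, H): J before H ✓
(J, N): J before N ✓
(J, Q): J before Q ✓
(N, C): N before C ✓
(N, D): N before D ✓
(N, E): N before E ✓
(N, H): N before H ✓
(Q, C): Q before C ✓
(Q, D): Q before D ✓
(Q, E): Q before E ✓
(Q, H): Q before H ✓
(R, C): R before C ✓
... plus 7 further pairs not listed.
Count: 31.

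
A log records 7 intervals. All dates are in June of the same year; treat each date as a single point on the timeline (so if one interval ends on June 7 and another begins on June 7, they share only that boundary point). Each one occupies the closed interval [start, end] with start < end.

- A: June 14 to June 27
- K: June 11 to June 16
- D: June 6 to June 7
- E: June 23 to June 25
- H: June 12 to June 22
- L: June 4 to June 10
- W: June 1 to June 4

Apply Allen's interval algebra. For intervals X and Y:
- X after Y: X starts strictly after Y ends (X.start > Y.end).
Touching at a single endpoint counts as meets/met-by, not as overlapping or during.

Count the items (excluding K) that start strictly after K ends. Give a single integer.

1

Target K = [June 11, June 16].
A [June 14, June 27] → overlapped-by → no.
D [June 6, June 7] → before → no.
E [June 23, June 25] → after → counts.
H [June 12, June 22] → overlapped-by → no.
L [June 4, June 10] → before → no.
W [June 1, June 4] → before → no.
Total: 1.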